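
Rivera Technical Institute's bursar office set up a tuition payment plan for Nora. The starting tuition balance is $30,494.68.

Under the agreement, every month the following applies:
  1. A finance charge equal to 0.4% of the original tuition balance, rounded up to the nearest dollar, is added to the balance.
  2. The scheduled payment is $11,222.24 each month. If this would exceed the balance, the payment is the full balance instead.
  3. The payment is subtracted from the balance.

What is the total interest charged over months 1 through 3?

$366.00

# | Opening | Interest | Payment | End bal
1 | $30,494.68 | $122.00 | $11,222.24 | $19,394.44
2 | $19,394.44 | $122.00 | $11,222.24 | $8,294.20
3 | $8,294.20 | $122.00 | $8,416.20 | $0.00
Total interest: $122.00 + $122.00 + $122.00 = $366.00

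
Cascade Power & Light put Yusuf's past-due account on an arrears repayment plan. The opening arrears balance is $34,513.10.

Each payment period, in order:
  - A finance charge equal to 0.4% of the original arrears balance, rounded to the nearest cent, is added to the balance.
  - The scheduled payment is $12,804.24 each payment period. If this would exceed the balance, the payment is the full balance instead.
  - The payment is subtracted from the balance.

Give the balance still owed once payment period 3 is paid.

Payment period 1: opening $34,513.10; interest $138.05 → $34,651.15; payment $12,804.24; balance $21,846.91
Payment period 2: opening $21,846.91; interest $138.05 → $21,984.96; payment $12,804.24; balance $9,180.72
Payment period 3: opening $9,180.72; interest $138.05 → $9,318.77; payment $9,318.77; balance $0.00

$0.00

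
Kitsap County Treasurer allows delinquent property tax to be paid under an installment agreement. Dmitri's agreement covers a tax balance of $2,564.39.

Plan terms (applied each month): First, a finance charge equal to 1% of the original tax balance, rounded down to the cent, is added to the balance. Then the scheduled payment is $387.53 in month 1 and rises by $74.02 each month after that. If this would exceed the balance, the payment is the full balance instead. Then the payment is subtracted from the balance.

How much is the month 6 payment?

$40.38

# | Opening | Interest | Payment | End bal
1 | $2,564.39 | $25.64 | $387.53 | $2,202.50
2 | $2,202.50 | $25.64 | $461.55 | $1,766.59
3 | $1,766.59 | $25.64 | $535.57 | $1,256.66
4 | $1,256.66 | $25.64 | $609.59 | $672.71
5 | $672.71 | $25.64 | $683.61 | $14.74
6 | $14.74 | $25.64 | $40.38 | $0.00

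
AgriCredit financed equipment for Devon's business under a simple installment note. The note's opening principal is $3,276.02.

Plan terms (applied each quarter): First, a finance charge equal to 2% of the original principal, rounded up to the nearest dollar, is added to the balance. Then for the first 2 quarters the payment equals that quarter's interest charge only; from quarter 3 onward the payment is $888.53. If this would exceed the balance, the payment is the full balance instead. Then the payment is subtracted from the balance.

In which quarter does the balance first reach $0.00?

6

Quarter 1: opening $3,276.02; interest $66.00 → $3,342.02; payment $66.00; balance $3,276.02
Quarter 2: opening $3,276.02; interest $66.00 → $3,342.02; payment $66.00; balance $3,276.02
Quarter 3: opening $3,276.02; interest $66.00 → $3,342.02; payment $888.53; balance $2,453.49
Quarter 4: opening $2,453.49; interest $66.00 → $2,519.49; payment $888.53; balance $1,630.96
Quarter 5: opening $1,630.96; interest $66.00 → $1,696.96; payment $888.53; balance $808.43
Quarter 6: opening $808.43; interest $66.00 → $874.43; payment $874.43; balance $0.00
Balance reaches $0.00 in quarter 6.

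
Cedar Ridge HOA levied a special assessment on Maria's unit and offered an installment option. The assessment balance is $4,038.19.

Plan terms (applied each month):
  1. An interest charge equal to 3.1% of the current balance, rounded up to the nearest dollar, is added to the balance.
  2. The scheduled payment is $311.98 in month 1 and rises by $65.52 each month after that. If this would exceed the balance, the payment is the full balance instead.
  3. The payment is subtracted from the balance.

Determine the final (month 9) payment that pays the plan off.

$437.79

Month 1: opening $4,038.19; interest $126.00 → $4,164.19; payment $311.98; balance $3,852.21
Month 2: opening $3,852.21; interest $120.00 → $3,972.21; payment $377.50; balance $3,594.71
Month 3: opening $3,594.71; interest $112.00 → $3,706.71; payment $443.02; balance $3,263.69
Month 4: opening $3,263.69; interest $102.00 → $3,365.69; payment $508.54; balance $2,857.15
Month 5: opening $2,857.15; interest $89.00 → $2,946.15; payment $574.06; balance $2,372.09
Month 6: opening $2,372.09; interest $74.00 → $2,446.09; payment $639.58; balance $1,806.51
Month 7: opening $1,806.51; interest $57.00 → $1,863.51; payment $705.10; balance $1,158.41
Month 8: opening $1,158.41; interest $36.00 → $1,194.41; payment $770.62; balance $423.79
Month 9: opening $423.79; interest $14.00 → $437.79; payment $437.79; balance $0.00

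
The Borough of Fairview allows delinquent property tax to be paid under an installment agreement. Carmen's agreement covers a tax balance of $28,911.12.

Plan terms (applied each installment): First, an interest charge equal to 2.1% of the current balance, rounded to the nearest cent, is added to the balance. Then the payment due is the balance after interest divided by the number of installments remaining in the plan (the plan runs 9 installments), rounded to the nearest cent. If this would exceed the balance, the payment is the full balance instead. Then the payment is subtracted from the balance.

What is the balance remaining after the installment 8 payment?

$3,793.40

Installment 1: opening $28,911.12; interest $607.13 → $29,518.25; payment $3,279.81; balance $26,238.44
Installment 2: opening $26,238.44; interest $551.01 → $26,789.45; payment $3,348.68; balance $23,440.77
Installment 3: opening $23,440.77; interest $492.26 → $23,933.03; payment $3,419.00; balance $20,514.03
Installment 4: opening $20,514.03; interest $430.79 → $20,944.82; payment $3,490.80; balance $17,454.02
Installment 5: opening $17,454.02; interest $366.53 → $17,820.55; payment $3,564.11; balance $14,256.44
Installment 6: opening $14,256.44; interest $299.39 → $14,555.83; payment $3,638.96; balance $10,916.87
Installment 7: opening $10,916.87; interest $229.25 → $11,146.12; payment $3,715.37; balance $7,430.75
Installment 8: opening $7,430.75; interest $156.05 → $7,586.80; payment $3,793.40; balance $3,793.40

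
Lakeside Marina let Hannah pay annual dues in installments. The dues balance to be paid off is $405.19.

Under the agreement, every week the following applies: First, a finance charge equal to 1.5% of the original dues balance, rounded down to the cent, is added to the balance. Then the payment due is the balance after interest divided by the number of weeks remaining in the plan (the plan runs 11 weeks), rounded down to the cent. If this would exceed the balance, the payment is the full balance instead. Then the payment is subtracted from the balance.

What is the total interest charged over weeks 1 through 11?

Week 1: opening $405.19; interest $6.07 → $411.26; payment $37.38; balance $373.88
Week 2: opening $373.88; interest $6.07 → $379.95; payment $37.99; balance $341.96
Week 3: opening $341.96; interest $6.07 → $348.03; payment $38.67; balance $309.36
Week 4: opening $309.36; interest $6.07 → $315.43; payment $39.42; balance $276.01
Week 5: opening $276.01; interest $6.07 → $282.08; payment $40.29; balance $241.79
Week 6: opening $241.79; interest $6.07 → $247.86; payment $41.31; balance $206.55
Week 7: opening $206.55; interest $6.07 → $212.62; payment $42.52; balance $170.10
Week 8: opening $170.10; interest $6.07 → $176.17; payment $44.04; balance $132.13
Week 9: opening $132.13; interest $6.07 → $138.20; payment $46.06; balance $92.14
Week 10: opening $92.14; interest $6.07 → $98.21; payment $49.10; balance $49.11
Week 11: opening $49.11; interest $6.07 → $55.18; payment $55.18; balance $0.00
Total interest: $6.07 + $6.07 + $6.07 + $6.07 + $6.07 + $6.07 + $6.07 + $6.07 + $6.07 + $6.07 + $6.07 = $66.77

$66.77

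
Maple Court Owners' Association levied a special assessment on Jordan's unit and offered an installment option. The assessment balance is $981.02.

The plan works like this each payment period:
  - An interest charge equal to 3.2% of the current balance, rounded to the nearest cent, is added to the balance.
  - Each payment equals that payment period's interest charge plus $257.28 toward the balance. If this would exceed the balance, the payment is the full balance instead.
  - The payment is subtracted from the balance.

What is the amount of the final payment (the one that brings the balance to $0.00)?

$215.87

Payment period 1: $981.02 +$31.39 interest = $1,012.41; pay $288.67 → $723.74
Payment period 2: $723.74 +$23.16 interest = $746.90; pay $280.44 → $466.46
Payment period 3: $466.46 +$14.93 interest = $481.39; pay $272.21 → $209.18
Payment period 4: $209.18 +$6.69 interest = $215.87; pay $215.87 → $0.00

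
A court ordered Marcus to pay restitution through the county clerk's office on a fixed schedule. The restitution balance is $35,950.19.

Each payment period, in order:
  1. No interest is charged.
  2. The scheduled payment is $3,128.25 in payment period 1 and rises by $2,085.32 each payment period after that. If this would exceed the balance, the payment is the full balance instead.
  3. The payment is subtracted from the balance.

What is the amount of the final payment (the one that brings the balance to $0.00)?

$10,925.27

# | Opening | Payment | End bal
1 | $35,950.19 | $3,128.25 | $32,821.94
2 | $32,821.94 | $5,213.57 | $27,608.37
3 | $27,608.37 | $7,298.89 | $20,309.48
4 | $20,309.48 | $9,384.21 | $10,925.27
5 | $10,925.27 | $10,925.27 | $0.00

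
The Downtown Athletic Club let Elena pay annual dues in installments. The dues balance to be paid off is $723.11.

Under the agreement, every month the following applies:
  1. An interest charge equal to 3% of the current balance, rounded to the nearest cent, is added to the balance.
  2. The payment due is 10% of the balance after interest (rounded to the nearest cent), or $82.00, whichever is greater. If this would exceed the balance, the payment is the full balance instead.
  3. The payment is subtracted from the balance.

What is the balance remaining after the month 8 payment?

Month 1: opening $723.11; interest $21.69 → $744.80; payment $82.00; balance $662.80
Month 2: opening $662.80; interest $19.88 → $682.68; payment $82.00; balance $600.68
Month 3: opening $600.68; interest $18.02 → $618.70; payment $82.00; balance $536.70
Month 4: opening $536.70; interest $16.10 → $552.80; payment $82.00; balance $470.80
Month 5: opening $470.80; interest $14.12 → $484.92; payment $82.00; balance $402.92
Month 6: opening $402.92; interest $12.09 → $415.01; payment $82.00; balance $333.01
Month 7: opening $333.01; interest $9.99 → $343.00; payment $82.00; balance $261.00
Month 8: opening $261.00; interest $7.83 → $268.83; payment $82.00; balance $186.83

$186.83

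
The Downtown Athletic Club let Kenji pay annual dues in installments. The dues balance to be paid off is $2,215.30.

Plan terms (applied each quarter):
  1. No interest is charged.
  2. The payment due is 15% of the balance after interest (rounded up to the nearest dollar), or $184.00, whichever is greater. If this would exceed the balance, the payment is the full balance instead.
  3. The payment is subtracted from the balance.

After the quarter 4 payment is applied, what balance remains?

Quarter 1: opening $2,215.30; payment $333.00; balance $1,882.30
Quarter 2: opening $1,882.30; payment $283.00; balance $1,599.30
Quarter 3: opening $1,599.30; payment $240.00; balance $1,359.30
Quarter 4: opening $1,359.30; payment $204.00; balance $1,155.30

$1,155.30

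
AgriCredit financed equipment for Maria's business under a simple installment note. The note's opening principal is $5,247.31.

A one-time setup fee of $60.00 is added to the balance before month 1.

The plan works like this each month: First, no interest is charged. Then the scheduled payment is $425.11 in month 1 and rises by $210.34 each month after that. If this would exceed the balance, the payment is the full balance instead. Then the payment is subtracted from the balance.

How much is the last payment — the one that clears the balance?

# | Opening | Payment | End bal
1 | $5,307.31 | $425.11 | $4,882.20
2 | $4,882.20 | $635.45 | $4,246.75
3 | $4,246.75 | $845.79 | $3,400.96
4 | $3,400.96 | $1,056.13 | $2,344.83
5 | $2,344.83 | $1,266.47 | $1,078.36
6 | $1,078.36 | $1,078.36 | $0.00

$1,078.36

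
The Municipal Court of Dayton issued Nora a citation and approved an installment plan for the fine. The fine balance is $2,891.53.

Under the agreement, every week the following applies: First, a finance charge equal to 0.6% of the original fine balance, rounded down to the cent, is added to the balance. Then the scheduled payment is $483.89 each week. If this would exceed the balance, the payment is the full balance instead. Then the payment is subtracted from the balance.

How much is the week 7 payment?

Week 1: $2,891.53 +$17.34 interest = $2,908.87; pay $483.89 → $2,424.98
Week 2: $2,424.98 +$17.34 interest = $2,442.32; pay $483.89 → $1,958.43
Week 3: $1,958.43 +$17.34 interest = $1,975.77; pay $483.89 → $1,491.88
Week 4: $1,491.88 +$17.34 interest = $1,509.22; pay $483.89 → $1,025.33
Week 5: $1,025.33 +$17.34 interest = $1,042.67; pay $483.89 → $558.78
Week 6: $558.78 +$17.34 interest = $576.12; pay $483.89 → $92.23
Week 7: $92.23 +$17.34 interest = $109.57; pay $109.57 → $0.00

$109.57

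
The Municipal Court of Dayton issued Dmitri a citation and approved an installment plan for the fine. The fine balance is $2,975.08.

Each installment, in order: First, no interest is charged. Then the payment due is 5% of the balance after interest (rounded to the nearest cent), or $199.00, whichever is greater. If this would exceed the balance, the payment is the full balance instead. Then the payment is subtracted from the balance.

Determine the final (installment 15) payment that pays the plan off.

$189.08

# | Opening | Payment | End bal
1 | $2,975.08 | $199.00 | $2,776.08
2 | $2,776.08 | $199.00 | $2,577.08
3 | $2,577.08 | $199.00 | $2,378.08
4 | $2,378.08 | $199.00 | $2,179.08
5 | $2,179.08 | $199.00 | $1,980.08
6 | $1,980.08 | $199.00 | $1,781.08
7 | $1,781.08 | $199.00 | $1,582.08
8 | $1,582.08 | $199.00 | $1,383.08
9 | $1,383.08 | $199.00 | $1,184.08
10 | $1,184.08 | $199.00 | $985.08
11 | $985.08 | $199.00 | $786.08
12 | $786.08 | $199.00 | $587.08
13 | $587.08 | $199.00 | $388.08
14 | $388.08 | $199.00 | $189.08
15 | $189.08 | $189.08 | $0.00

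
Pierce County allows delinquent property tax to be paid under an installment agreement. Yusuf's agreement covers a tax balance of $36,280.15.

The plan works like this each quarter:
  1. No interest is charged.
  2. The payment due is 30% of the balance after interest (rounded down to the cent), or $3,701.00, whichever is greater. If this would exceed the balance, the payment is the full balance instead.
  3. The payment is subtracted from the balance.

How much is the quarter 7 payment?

$1,308.87

Quarter 1: opening $36,280.15; payment $10,884.04; balance $25,396.11
Quarter 2: opening $25,396.11; payment $7,618.83; balance $17,777.28
Quarter 3: opening $17,777.28; payment $5,333.18; balance $12,444.10
Quarter 4: opening $12,444.10; payment $3,733.23; balance $8,710.87
Quarter 5: opening $8,710.87; payment $3,701.00; balance $5,009.87
Quarter 6: opening $5,009.87; payment $3,701.00; balance $1,308.87
Quarter 7: opening $1,308.87; payment $1,308.87; balance $0.00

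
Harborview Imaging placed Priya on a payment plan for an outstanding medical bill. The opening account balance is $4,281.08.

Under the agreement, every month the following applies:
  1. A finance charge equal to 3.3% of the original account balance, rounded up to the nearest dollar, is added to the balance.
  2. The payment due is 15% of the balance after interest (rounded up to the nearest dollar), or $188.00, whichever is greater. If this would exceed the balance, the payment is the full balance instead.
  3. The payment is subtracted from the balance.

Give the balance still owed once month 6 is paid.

$2,113.08

Month 1: $4,281.08 +$142.00 interest = $4,423.08; pay $664.00 → $3,759.08
Month 2: $3,759.08 +$142.00 interest = $3,901.08; pay $586.00 → $3,315.08
Month 3: $3,315.08 +$142.00 interest = $3,457.08; pay $519.00 → $2,938.08
Month 4: $2,938.08 +$142.00 interest = $3,080.08; pay $463.00 → $2,617.08
Month 5: $2,617.08 +$142.00 interest = $2,759.08; pay $414.00 → $2,345.08
Month 6: $2,345.08 +$142.00 interest = $2,487.08; pay $374.00 → $2,113.08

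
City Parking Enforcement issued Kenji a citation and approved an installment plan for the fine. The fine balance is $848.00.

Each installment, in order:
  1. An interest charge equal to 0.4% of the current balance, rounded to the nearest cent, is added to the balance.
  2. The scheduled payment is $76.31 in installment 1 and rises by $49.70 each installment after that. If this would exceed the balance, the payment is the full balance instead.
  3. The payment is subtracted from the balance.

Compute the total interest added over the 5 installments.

$12.04

Installment 1: opening $848.00; interest $3.39 → $851.39; payment $76.31; balance $775.08
Installment 2: opening $775.08; interest $3.10 → $778.18; payment $126.01; balance $652.17
Installment 3: opening $652.17; interest $2.61 → $654.78; payment $175.71; balance $479.07
Installment 4: opening $479.07; interest $1.92 → $480.99; payment $225.41; balance $255.58
Installment 5: opening $255.58; interest $1.02 → $256.60; payment $256.60; balance $0.00
Total interest: $3.39 + $3.10 + $2.61 + $1.92 + $1.02 = $12.04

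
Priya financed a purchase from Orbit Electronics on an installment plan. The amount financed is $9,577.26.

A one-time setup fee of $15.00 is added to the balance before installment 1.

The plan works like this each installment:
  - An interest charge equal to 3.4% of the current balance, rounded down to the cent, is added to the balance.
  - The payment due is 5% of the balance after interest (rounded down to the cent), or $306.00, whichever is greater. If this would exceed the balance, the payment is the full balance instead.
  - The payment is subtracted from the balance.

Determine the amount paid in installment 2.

Installment 1: opening $9,592.26; interest $326.13 → $9,918.39; payment $495.91; balance $9,422.48
Installment 2: opening $9,422.48; interest $320.36 → $9,742.84; payment $487.14; balance $9,255.70

$487.14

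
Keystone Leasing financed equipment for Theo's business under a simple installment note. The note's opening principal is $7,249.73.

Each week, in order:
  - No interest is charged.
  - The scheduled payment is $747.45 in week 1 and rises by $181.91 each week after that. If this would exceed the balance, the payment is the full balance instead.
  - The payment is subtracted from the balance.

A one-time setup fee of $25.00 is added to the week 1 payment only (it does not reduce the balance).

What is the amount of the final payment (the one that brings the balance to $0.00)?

Week 1: opening $7,249.73; payment $747.45 (+ $25.00 fee); balance $6,502.28
Week 2: opening $6,502.28; payment $929.36; balance $5,572.92
Week 3: opening $5,572.92; payment $1,111.27; balance $4,461.65
Week 4: opening $4,461.65; payment $1,293.18; balance $3,168.47
Week 5: opening $3,168.47; payment $1,475.09; balance $1,693.38
Week 6: opening $1,693.38; payment $1,657.00; balance $36.38
Week 7: opening $36.38; payment $36.38; balance $0.00

$36.38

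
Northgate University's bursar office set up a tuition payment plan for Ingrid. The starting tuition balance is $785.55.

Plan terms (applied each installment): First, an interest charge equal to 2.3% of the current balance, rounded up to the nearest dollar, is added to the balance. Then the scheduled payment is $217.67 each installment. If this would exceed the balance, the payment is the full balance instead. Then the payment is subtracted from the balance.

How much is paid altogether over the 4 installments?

$832.55

# | Opening | Interest | Payment | End bal
1 | $785.55 | $19.00 | $217.67 | $586.88
2 | $586.88 | $14.00 | $217.67 | $383.21
3 | $383.21 | $9.00 | $217.67 | $174.54
4 | $174.54 | $5.00 | $179.54 | $0.00
Total paid: $832.55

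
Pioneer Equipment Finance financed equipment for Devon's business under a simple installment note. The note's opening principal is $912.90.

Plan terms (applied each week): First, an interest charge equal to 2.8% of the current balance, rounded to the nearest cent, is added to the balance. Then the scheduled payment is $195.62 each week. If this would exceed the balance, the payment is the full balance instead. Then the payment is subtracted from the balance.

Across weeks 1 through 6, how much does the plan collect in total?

Week 1: $912.90 +$25.56 interest = $938.46; pay $195.62 → $742.84
Week 2: $742.84 +$20.80 interest = $763.64; pay $195.62 → $568.02
Week 3: $568.02 +$15.90 interest = $583.92; pay $195.62 → $388.30
Week 4: $388.30 +$10.87 interest = $399.17; pay $195.62 → $203.55
Week 5: $203.55 +$5.70 interest = $209.25; pay $195.62 → $13.63
Week 6: $13.63 +$0.38 interest = $14.01; pay $14.01 → $0.00
Total paid: $992.11

$992.11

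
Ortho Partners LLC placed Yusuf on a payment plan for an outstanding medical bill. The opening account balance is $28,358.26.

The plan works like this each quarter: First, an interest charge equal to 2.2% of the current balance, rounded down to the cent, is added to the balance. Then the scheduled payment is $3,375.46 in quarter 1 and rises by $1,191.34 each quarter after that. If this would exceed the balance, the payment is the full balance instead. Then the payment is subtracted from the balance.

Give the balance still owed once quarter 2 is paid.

# | Opening | Interest | Payment | End bal
1 | $28,358.26 | $623.88 | $3,375.46 | $25,606.68
2 | $25,606.68 | $563.34 | $4,566.80 | $21,603.22

$21,603.22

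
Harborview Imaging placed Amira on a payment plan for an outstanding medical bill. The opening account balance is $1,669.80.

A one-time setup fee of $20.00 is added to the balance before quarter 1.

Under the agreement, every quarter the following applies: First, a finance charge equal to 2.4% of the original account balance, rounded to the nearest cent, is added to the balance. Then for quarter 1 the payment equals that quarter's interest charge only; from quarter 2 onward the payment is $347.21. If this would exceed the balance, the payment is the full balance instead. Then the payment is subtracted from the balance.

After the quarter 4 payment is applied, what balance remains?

$768.41

Quarter 1: opening $1,689.80; interest $40.08 → $1,729.88; payment $40.08; balance $1,689.80
Quarter 2: opening $1,689.80; interest $40.08 → $1,729.88; payment $347.21; balance $1,382.67
Quarter 3: opening $1,382.67; interest $40.08 → $1,422.75; payment $347.21; balance $1,075.54
Quarter 4: opening $1,075.54; interest $40.08 → $1,115.62; payment $347.21; balance $768.41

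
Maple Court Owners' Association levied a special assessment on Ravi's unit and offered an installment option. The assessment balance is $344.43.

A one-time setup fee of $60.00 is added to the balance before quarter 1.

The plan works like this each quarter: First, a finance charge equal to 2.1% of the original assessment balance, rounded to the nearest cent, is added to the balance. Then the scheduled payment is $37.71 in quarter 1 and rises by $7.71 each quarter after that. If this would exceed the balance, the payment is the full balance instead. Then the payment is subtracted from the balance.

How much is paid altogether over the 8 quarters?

Quarter 1: $404.43 +$7.23 interest = $411.66; pay $37.71 → $373.95
Quarter 2: $373.95 +$7.23 interest = $381.18; pay $45.42 → $335.76
Quarter 3: $335.76 +$7.23 interest = $342.99; pay $53.13 → $289.86
Quarter 4: $289.86 +$7.23 interest = $297.09; pay $60.84 → $236.25
Quarter 5: $236.25 +$7.23 interest = $243.48; pay $68.55 → $174.93
Quarter 6: $174.93 +$7.23 interest = $182.16; pay $76.26 → $105.90
Quarter 7: $105.90 +$7.23 interest = $113.13; pay $83.97 → $29.16
Quarter 8: $29.16 +$7.23 interest = $36.39; pay $36.39 → $0.00
Total paid: $462.27

$462.27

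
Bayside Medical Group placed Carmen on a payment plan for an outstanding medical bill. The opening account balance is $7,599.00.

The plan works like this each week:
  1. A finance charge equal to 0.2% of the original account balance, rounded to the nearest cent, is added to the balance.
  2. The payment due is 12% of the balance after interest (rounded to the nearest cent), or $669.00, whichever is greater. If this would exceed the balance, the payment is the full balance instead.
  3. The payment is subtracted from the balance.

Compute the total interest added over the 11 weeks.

# | Opening | Interest | Payment | End bal
1 | $7,599.00 | $15.20 | $913.70 | $6,700.50
2 | $6,700.50 | $15.20 | $805.88 | $5,909.82
3 | $5,909.82 | $15.20 | $711.00 | $5,214.02
4 | $5,214.02 | $15.20 | $669.00 | $4,560.22
5 | $4,560.22 | $15.20 | $669.00 | $3,906.42
6 | $3,906.42 | $15.20 | $669.00 | $3,252.62
7 | $3,252.62 | $15.20 | $669.00 | $2,598.82
8 | $2,598.82 | $15.20 | $669.00 | $1,945.02
9 | $1,945.02 | $15.20 | $669.00 | $1,291.22
10 | $1,291.22 | $15.20 | $669.00 | $637.42
11 | $637.42 | $15.20 | $652.62 | $0.00
Total interest: $15.20 + $15.20 + $15.20 + $15.20 + $15.20 + $15.20 + $15.20 + $15.20 + $15.20 + $15.20 + $15.20 = $167.20

$167.20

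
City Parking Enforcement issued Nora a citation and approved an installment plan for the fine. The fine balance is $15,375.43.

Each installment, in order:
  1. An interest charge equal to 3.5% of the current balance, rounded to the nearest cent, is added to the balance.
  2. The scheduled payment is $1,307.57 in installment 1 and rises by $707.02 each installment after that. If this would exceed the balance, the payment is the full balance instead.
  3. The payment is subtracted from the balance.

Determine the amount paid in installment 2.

$2,014.59

Installment 1: opening $15,375.43; interest $538.14 → $15,913.57; payment $1,307.57; balance $14,606.00
Installment 2: opening $14,606.00; interest $511.21 → $15,117.21; payment $2,014.59; balance $13,102.62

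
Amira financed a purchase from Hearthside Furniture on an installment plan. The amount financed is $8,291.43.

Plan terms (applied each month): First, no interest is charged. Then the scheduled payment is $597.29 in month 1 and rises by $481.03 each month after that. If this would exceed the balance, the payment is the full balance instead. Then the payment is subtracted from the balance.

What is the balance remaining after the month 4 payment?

$3,016.09

Month 1: $8,291.43 − $597.29 → $7,694.14
Month 2: $7,694.14 − $1,078.32 → $6,615.82
Month 3: $6,615.82 − $1,559.35 → $5,056.47
Month 4: $5,056.47 − $2,040.38 → $3,016.09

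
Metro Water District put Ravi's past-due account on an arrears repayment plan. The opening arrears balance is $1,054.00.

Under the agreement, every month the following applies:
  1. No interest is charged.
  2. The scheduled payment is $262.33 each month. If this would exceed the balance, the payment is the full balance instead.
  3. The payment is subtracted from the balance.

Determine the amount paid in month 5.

# | Opening | Payment | End bal
1 | $1,054.00 | $262.33 | $791.67
2 | $791.67 | $262.33 | $529.34
3 | $529.34 | $262.33 | $267.01
4 | $267.01 | $262.33 | $4.68
5 | $4.68 | $4.68 | $0.00

$4.68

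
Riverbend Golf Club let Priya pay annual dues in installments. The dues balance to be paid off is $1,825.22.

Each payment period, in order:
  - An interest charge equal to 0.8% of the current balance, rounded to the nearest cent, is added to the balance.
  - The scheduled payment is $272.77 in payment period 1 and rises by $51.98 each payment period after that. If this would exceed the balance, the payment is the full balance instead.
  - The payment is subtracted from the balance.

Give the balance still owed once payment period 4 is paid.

Payment period 1: $1,825.22 +$14.60 interest = $1,839.82; pay $272.77 → $1,567.05
Payment period 2: $1,567.05 +$12.54 interest = $1,579.59; pay $324.75 → $1,254.84
Payment period 3: $1,254.84 +$10.04 interest = $1,264.88; pay $376.73 → $888.15
Payment period 4: $888.15 +$7.11 interest = $895.26; pay $428.71 → $466.55

$466.55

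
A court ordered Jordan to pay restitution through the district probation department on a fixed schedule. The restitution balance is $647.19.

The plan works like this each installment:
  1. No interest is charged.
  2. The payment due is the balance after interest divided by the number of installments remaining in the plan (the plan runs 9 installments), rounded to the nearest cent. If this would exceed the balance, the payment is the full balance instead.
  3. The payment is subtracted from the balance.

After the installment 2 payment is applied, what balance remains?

$503.37

# | Opening | Payment | End bal
1 | $647.19 | $71.91 | $575.28
2 | $575.28 | $71.91 | $503.37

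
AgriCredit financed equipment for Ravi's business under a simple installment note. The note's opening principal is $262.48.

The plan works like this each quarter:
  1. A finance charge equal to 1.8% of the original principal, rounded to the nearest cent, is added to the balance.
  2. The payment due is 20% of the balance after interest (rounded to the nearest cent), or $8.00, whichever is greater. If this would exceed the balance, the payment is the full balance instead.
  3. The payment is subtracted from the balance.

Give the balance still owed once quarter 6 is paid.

$82.74

Quarter 1: opening $262.48; interest $4.72 → $267.20; payment $53.44; balance $213.76
Quarter 2: opening $213.76; interest $4.72 → $218.48; payment $43.70; balance $174.78
Quarter 3: opening $174.78; interest $4.72 → $179.50; payment $35.90; balance $143.60
Quarter 4: opening $143.60; interest $4.72 → $148.32; payment $29.66; balance $118.66
Quarter 5: opening $118.66; interest $4.72 → $123.38; payment $24.68; balance $98.70
Quarter 6: opening $98.70; interest $4.72 → $103.42; payment $20.68; balance $82.74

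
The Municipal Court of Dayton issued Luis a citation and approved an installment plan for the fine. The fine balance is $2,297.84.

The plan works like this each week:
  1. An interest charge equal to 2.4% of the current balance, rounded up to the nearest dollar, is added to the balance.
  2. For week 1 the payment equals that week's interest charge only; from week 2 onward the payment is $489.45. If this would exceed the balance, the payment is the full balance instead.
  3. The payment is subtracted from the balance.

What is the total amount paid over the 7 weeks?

Week 1: opening $2,297.84; interest $56.00 → $2,353.84; payment $56.00; balance $2,297.84
Week 2: opening $2,297.84; interest $56.00 → $2,353.84; payment $489.45; balance $1,864.39
Week 3: opening $1,864.39; interest $45.00 → $1,909.39; payment $489.45; balance $1,419.94
Week 4: opening $1,419.94; interest $35.00 → $1,454.94; payment $489.45; balance $965.49
Week 5: opening $965.49; interest $24.00 → $989.49; payment $489.45; balance $500.04
Week 6: opening $500.04; interest $13.00 → $513.04; payment $489.45; balance $23.59
Week 7: opening $23.59; interest $1.00 → $24.59; payment $24.59; balance $0.00
Total paid: $2,527.84

$2,527.84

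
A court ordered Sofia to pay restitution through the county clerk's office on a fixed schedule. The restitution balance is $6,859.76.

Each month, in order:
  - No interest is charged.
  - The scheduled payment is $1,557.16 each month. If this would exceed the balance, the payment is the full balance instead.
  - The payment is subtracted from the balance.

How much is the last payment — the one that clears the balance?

Month 1: opening $6,859.76; payment $1,557.16; balance $5,302.60
Month 2: opening $5,302.60; payment $1,557.16; balance $3,745.44
Month 3: opening $3,745.44; payment $1,557.16; balance $2,188.28
Month 4: opening $2,188.28; payment $1,557.16; balance $631.12
Month 5: opening $631.12; payment $631.12; balance $0.00

$631.12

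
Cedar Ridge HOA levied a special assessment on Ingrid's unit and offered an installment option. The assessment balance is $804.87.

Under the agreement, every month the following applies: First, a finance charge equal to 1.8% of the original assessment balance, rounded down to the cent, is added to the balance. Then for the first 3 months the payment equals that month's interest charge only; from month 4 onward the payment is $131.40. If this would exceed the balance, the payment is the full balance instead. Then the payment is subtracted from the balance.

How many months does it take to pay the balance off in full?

Month 1: $804.87 +$14.48 interest = $819.35; pay $14.48 → $804.87
Month 2: $804.87 +$14.48 interest = $819.35; pay $14.48 → $804.87
Month 3: $804.87 +$14.48 interest = $819.35; pay $14.48 → $804.87
Month 4: $804.87 +$14.48 interest = $819.35; pay $131.40 → $687.95
Month 5: $687.95 +$14.48 interest = $702.43; pay $131.40 → $571.03
Month 6: $571.03 +$14.48 interest = $585.51; pay $131.40 → $454.11
Month 7: $454.11 +$14.48 interest = $468.59; pay $131.40 → $337.19
Month 8: $337.19 +$14.48 interest = $351.67; pay $131.40 → $220.27
Month 9: $220.27 +$14.48 interest = $234.75; pay $131.40 → $103.35
Month 10: $103.35 +$14.48 interest = $117.83; pay $117.83 → $0.00
Balance reaches $0.00 in month 10.

10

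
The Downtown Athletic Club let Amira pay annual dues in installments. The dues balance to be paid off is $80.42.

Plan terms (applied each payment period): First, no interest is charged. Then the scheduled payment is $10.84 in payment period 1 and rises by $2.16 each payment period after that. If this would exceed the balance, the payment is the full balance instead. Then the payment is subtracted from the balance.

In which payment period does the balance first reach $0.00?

6

Payment period 1: opening $80.42; payment $10.84; balance $69.58
Payment period 2: opening $69.58; payment $13.00; balance $56.58
Payment period 3: opening $56.58; payment $15.16; balance $41.42
Payment period 4: opening $41.42; payment $17.32; balance $24.10
Payment period 5: opening $24.10; payment $19.48; balance $4.62
Payment period 6: opening $4.62; payment $4.62; balance $0.00
Balance reaches $0.00 in payment period 6.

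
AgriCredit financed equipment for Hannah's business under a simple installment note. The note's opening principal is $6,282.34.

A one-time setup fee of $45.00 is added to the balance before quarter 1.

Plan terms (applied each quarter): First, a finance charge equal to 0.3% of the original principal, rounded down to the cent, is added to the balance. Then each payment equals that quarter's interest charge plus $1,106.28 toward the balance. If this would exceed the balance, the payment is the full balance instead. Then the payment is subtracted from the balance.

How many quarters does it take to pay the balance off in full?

6

Quarter 1: $6,327.34 +$18.84 interest = $6,346.18; pay $1,125.12 → $5,221.06
Quarter 2: $5,221.06 +$18.84 interest = $5,239.90; pay $1,125.12 → $4,114.78
Quarter 3: $4,114.78 +$18.84 interest = $4,133.62; pay $1,125.12 → $3,008.50
Quarter 4: $3,008.50 +$18.84 interest = $3,027.34; pay $1,125.12 → $1,902.22
Quarter 5: $1,902.22 +$18.84 interest = $1,921.06; pay $1,125.12 → $795.94
Quarter 6: $795.94 +$18.84 interest = $814.78; pay $814.78 → $0.00
Balance reaches $0.00 in quarter 6.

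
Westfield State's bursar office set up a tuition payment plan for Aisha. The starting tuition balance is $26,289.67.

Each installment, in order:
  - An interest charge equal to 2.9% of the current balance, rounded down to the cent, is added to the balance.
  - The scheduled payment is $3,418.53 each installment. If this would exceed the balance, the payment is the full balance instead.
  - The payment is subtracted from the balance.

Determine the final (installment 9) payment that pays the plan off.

$2,833.96

# | Opening | Interest | Payment | End bal
1 | $26,289.67 | $762.40 | $3,418.53 | $23,633.54
2 | $23,633.54 | $685.37 | $3,418.53 | $20,900.38
3 | $20,900.38 | $606.11 | $3,418.53 | $18,087.96
4 | $18,087.96 | $524.55 | $3,418.53 | $15,193.98
5 | $15,193.98 | $440.62 | $3,418.53 | $12,216.07
6 | $12,216.07 | $354.26 | $3,418.53 | $9,151.80
7 | $9,151.80 | $265.40 | $3,418.53 | $5,998.67
8 | $5,998.67 | $173.96 | $3,418.53 | $2,754.10
9 | $2,754.10 | $79.86 | $2,833.96 | $0.00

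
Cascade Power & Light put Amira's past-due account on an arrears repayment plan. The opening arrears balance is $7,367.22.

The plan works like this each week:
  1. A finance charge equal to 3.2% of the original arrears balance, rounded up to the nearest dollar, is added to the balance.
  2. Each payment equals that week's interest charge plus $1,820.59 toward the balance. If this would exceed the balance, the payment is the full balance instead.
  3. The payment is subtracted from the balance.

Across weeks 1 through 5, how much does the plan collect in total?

$8,547.22

Week 1: $7,367.22 +$236.00 interest = $7,603.22; pay $2,056.59 → $5,546.63
Week 2: $5,546.63 +$236.00 interest = $5,782.63; pay $2,056.59 → $3,726.04
Week 3: $3,726.04 +$236.00 interest = $3,962.04; pay $2,056.59 → $1,905.45
Week 4: $1,905.45 +$236.00 interest = $2,141.45; pay $2,056.59 → $84.86
Week 5: $84.86 +$236.00 interest = $320.86; pay $320.86 → $0.00
Total paid: $8,547.22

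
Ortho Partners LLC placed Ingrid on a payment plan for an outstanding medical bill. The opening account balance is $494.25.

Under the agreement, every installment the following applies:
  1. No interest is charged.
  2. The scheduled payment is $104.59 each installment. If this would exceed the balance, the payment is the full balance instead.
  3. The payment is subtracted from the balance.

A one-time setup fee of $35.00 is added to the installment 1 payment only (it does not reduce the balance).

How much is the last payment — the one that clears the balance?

$75.89

# | Opening | Payment | Fee | End bal
1 | $494.25 | $104.59 | $35.00 | $389.66
2 | $389.66 | $104.59 | — | $285.07
3 | $285.07 | $104.59 | — | $180.48
4 | $180.48 | $104.59 | — | $75.89
5 | $75.89 | $75.89 | — | $0.00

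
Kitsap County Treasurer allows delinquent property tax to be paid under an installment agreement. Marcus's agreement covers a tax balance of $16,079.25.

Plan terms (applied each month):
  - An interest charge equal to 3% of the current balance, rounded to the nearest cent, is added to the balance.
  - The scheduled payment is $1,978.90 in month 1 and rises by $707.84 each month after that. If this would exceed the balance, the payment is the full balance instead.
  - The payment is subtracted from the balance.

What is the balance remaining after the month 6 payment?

$0.00

Month 1: opening $16,079.25; interest $482.38 → $16,561.63; payment $1,978.90; balance $14,582.73
Month 2: opening $14,582.73; interest $437.48 → $15,020.21; payment $2,686.74; balance $12,333.47
Month 3: opening $12,333.47; interest $370.00 → $12,703.47; payment $3,394.58; balance $9,308.89
Month 4: opening $9,308.89; interest $279.27 → $9,588.16; payment $4,102.42; balance $5,485.74
Month 5: opening $5,485.74; interest $164.57 → $5,650.31; payment $4,810.26; balance $840.05
Month 6: opening $840.05; interest $25.20 → $865.25; payment $865.25; balance $0.00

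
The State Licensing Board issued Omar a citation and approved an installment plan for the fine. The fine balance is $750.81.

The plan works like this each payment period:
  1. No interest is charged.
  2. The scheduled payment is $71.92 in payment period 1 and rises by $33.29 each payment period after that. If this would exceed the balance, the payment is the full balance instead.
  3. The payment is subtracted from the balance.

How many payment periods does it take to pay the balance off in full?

Payment period 1: opening $750.81; payment $71.92; balance $678.89
Payment period 2: opening $678.89; payment $105.21; balance $573.68
Payment period 3: opening $573.68; payment $138.50; balance $435.18
Payment period 4: opening $435.18; payment $171.79; balance $263.39
Payment period 5: opening $263.39; payment $205.08; balance $58.31
Payment period 6: opening $58.31; payment $58.31; balance $0.00
Balance reaches $0.00 in payment period 6.

6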